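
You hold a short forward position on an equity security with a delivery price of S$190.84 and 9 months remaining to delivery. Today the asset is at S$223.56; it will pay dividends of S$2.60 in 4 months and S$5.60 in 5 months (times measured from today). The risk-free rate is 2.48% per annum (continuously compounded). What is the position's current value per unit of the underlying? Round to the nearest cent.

-S$28.12

PV(remaining dividends) I = 2.60·e^(−0.0248·4/12) + 5.60·e^(−0.0248·5/12) = 8.1210
Current forward F = (S − I)·e^(rT) = (223.56 − 8.1210)·e^(0.0248·9/12) = 215.4390 × 1.018774 = 219.4837
Value (long) = (F − K)·e^(−rT) = (219.4837 − 190.84) × 0.981572 = 28.1159
Short position value = −(long value) = -S$28.12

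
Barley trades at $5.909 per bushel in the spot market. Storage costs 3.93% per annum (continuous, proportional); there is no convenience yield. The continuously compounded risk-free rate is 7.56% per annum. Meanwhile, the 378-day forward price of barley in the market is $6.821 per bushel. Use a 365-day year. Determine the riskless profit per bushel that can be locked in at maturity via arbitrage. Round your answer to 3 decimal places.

$0.165 per bushel

Fair forward: F* = S·e^(carry·T), with carry = (r + u) = 0.0756 + 0.0393 = 0.1149
F* = 5.909 · e^(0.1149 × 378/365) = 5.909 · e^0.118992 = 5.909 × 1.126361 = $6.6557
Market $6.821 > fair $6.6557: forward overpriced → cash-and-carry (buy spot, short the forward).
At maturity, profit = |F_mkt − F*| = |6.821 − 6.6557| = $0.165 per bushel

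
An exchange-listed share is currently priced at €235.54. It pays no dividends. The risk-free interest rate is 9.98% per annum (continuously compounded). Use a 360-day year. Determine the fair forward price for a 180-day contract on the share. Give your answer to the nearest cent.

€247.59

F = S·e^(rT) = 235.54 · e^(0.0998 × 180/360)
= 235.54 · e^0.049900 = 235.54 × 1.051166
F = €247.59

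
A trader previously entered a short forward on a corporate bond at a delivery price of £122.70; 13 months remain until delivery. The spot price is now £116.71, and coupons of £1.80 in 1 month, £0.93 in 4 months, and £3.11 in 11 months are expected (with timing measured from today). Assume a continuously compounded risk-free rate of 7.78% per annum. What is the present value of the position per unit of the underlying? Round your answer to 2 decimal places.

PV(remaining coupons) I = 1.80·e^(−0.0778·1/12) + 0.93·e^(−0.0778·4/12) + 3.11·e^(−0.0778·11/12) = 5.5905
Current forward F = (S − I)·e^(rT) = (116.71 − 5.5905)·e^(0.0778·13/12) = 111.1195 × 1.087937 = 120.8910
Value (long) = (F − K)·e^(−rT) = (120.8910 − 122.70) × 0.919171 = -1.6628
Short position value = −(long value) = £1.66

£1.66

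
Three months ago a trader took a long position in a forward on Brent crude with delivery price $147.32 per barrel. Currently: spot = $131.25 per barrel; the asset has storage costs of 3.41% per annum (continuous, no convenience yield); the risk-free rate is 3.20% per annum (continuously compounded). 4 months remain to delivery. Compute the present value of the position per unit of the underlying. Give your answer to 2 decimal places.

Current fair forward for the remaining 4 months: F = S·e^((r + u)·T), (r + u) = 0.0320 + 0.0341 = 0.0661
F = 131.25 · e^(0.0661 × 4/12) = 131.25 × 1.022278 = 134.1740
Value of long forward = (F − K)·e^(−rT) = (134.1740 − 147.32) · e^(−0.0320·4/12)
= -13.1460 × 0.989390 = -13.01

-$13.01 per barrel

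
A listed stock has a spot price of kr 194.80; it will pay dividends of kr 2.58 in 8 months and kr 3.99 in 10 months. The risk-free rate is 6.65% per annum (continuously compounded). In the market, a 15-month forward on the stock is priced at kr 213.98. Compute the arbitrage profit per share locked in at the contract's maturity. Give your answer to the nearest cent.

PV(dividends) I = 2.58·e^(−0.0665·8/12) + 3.99·e^(−0.0665·10/12) = 6.2430
Fair forward F* = (S − I)·e^(rT) = (194.80 − 6.2430)·e^0.083125 = 188.5570 × 1.086678 = 204.9007
Market kr 213.98 > fair 204.9007: forward overpriced → cash-and-carry (borrow at r, buy the stock and collect the dividends, short the forward).
Profit at T = |F_mkt − F*| = |213.98 − 204.9007| = kr 9.08 per share

kr 9.08 per share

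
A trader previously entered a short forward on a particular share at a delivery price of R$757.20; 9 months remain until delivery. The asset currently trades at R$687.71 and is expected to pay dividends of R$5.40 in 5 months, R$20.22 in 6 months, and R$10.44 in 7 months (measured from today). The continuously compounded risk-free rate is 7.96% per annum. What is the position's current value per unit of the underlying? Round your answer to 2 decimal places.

R$60.23

PV(remaining dividends) I = 5.40·e^(−0.0796·5/12) + 20.22·e^(−0.0796·6/12) + 10.44·e^(−0.0796·7/12) = 34.6212
Current forward F = (S − I)·e^(rT) = (687.71 − 34.6212)·e^(0.0796·9/12) = 653.0888 × 1.061518 = 693.2655
Value (long) = (F − K)·e^(−rT) = (693.2655 − 757.20) × 0.942047 = -60.2293
Short position value = −(long value) = R$60.23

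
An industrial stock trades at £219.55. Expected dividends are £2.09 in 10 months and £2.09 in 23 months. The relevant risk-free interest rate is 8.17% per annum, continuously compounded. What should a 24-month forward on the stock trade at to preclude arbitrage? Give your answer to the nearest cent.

£254.12

PV(dividends) I = 2.09·e^(−0.0817·10/12) + 2.09·e^(−0.0817·23/12)
I = 1.9524 + 1.7871 = 3.7395
F = (S − I)·e^(rT) = (219.55 − 3.7395) · e^(0.0817·24/12)
= 215.8105 · e^0.163400 = 215.8105 × 1.177508 = £254.12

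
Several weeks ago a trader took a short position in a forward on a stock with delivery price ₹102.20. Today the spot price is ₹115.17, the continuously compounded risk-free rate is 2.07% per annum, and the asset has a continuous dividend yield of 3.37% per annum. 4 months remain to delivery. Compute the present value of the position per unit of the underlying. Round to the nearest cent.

-₹12.39

Current fair forward for the remaining 4 months: F = S·e^((r − q)·T), (r − q) = 0.0207 − 0.0337 = -0.0130
F = 115.17 · e^(-0.0130 × 4/12) = 115.17 × 0.995676 = 114.6720
Value of long forward = (F − K)·e^(−rT) = (114.6720 − 102.20) · e^(−0.0207·4/12)
= 12.4720 × 0.993124 = 12.39
Short position value = −(long value) = -₹12.39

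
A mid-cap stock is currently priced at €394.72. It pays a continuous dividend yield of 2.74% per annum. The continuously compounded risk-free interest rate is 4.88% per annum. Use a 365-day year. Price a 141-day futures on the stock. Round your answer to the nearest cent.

F = S·e^((r − q)T) = 394.72 · e^((0.0488 − 0.0274) × 141/365)
= 394.72 · e^0.008267 = 394.72 × 1.008301
F = €398.00

€398.00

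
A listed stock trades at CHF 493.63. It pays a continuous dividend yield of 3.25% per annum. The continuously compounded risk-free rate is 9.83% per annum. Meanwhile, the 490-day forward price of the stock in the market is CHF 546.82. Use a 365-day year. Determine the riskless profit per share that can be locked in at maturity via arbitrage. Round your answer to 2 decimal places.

CHF 7.60 per share

Fair forward: F* = S·e^(carry·T), with carry = (r − q) = 0.0983 − 0.0325 = 0.0658
F* = 493.63 · e^(0.0658 × 490/365) = 493.63 · e^0.088334 = 493.63 × 1.092353 = CHF 539.2182
Market CHF 546.82 > fair CHF 539.2182: forward overpriced → cash-and-carry (buy spot, short the forward).
At maturity, profit = |F_mkt − F*| = |546.82 − 539.2182| = CHF 7.60 per share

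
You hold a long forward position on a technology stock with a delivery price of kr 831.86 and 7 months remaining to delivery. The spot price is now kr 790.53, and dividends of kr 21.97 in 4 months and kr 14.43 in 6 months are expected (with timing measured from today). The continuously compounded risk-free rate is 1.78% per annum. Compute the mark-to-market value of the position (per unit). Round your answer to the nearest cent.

PV(remaining dividends) I = 21.97·e^(−0.0178·4/12) + 14.43·e^(−0.0178·6/12) = 36.1422
Current forward F = (S − I)·e^(rT) = (790.53 − 36.1422)·e^(0.0178·7/12) = 754.3878 × 1.010437 = 762.2613
Value (long) = (F − K)·e^(−rT) = (762.2613 − 831.86) × 0.989670 = -68.8797
Value = -kr 68.88

-kr 68.88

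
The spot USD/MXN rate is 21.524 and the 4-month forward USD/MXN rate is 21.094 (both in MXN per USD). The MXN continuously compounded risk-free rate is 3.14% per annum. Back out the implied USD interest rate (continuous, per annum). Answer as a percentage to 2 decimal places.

F = S·e^((r_MXN − r_USD)T) ⇒ r_USD = r_MXN − ln(F/S)/T
ln(21.094/21.524) = -0.020180; /(4/12) = -0.060540
r_USD = 0.0314 + 0.060540 = 0.091940
r_USD = 9.19%

9.19%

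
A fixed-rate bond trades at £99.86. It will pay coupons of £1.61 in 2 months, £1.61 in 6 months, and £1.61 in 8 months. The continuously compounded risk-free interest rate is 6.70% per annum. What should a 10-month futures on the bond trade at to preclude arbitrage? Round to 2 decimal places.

£100.64

PV(coupons) I = 1.61·e^(−0.0670·2/12) + 1.61·e^(−0.0670·6/12) + 1.61·e^(−0.0670·8/12)
I = 1.5921 + 1.5570 + 1.5397 = 4.6888
F = (S − I)·e^(rT) = (99.86 − 4.6888) · e^(0.0670·10/12)
= 95.1712 · e^0.055833 = 95.1712 × 1.057421 = £100.64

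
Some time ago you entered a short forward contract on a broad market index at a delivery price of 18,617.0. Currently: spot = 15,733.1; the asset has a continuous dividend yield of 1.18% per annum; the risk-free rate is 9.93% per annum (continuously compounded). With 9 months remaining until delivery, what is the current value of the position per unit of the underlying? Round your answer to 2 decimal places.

Current fair forward for the remaining 9 months: F = S·e^((r − q)·T), (r − q) = 0.0993 − 0.0118 = 0.0875
F = 15733.1 · e^(0.0875 × 9/12) = 15733.1 × 1.06782621 = 16800.2165
Value of long forward = (F − K)·e^(−rT) = (16800.2165 − 18617.0) · e^(−0.0993·9/12)
= -1816.7835 × 0.92823068 = -1686.39
Short position value = −(long value) = 1686.39

1686.39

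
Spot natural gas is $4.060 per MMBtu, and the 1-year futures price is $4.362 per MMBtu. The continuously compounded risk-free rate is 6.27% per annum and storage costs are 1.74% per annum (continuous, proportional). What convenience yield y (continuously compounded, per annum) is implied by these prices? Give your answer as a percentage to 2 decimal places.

0.84%

F = S·e^((r+u−y)T) ⇒ (r+u−y) = ln(F/S)/T
ln(4.362/4.060) = 0.071748; /T ⇒ 0.071748
y = r + u − ln(F/S)/T = 0.0627 + 0.0174 − 0.071748 = 0.008352
y = 0.84%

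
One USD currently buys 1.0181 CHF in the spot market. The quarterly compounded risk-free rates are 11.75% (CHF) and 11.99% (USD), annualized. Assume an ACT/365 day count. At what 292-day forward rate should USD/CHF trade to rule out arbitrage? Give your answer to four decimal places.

1.0162

By covered interest parity, F = S · (1+r_CHF/4)^(4T) / (1+r_USD/4)^(4T)
= 1.0181 × 1.097073 / 1.099121 = 1.0181 × 0.998137
F = 1.0162 CHF per USD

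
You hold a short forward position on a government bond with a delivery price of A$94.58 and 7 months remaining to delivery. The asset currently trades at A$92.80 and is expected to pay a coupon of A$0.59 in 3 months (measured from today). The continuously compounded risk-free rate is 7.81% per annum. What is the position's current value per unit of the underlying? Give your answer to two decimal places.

PV(remaining coupons) I = 0.59·e^(−0.0781·3/12) = 0.5786
Current forward F = (S − I)·e^(rT) = (92.80 − 0.5786)·e^(0.0781·7/12) = 92.2214 × 1.046612 = 96.5200
Value (long) = (F − K)·e^(−rT) = (96.5200 − 94.58) × 0.955464 = 1.8536
Short position value = −(long value) = -A$1.85

-A$1.85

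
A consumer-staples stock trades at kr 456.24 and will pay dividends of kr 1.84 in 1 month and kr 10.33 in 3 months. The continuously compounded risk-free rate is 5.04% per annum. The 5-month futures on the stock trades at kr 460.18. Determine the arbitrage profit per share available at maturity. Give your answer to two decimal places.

PV(dividends) I = 1.84·e^(−0.0504·1/12) + 10.33·e^(−0.0504·3/12) = 12.0329
Fair futures F* = (S − I)·e^(rT) = (456.24 − 12.0329)·e^0.021000 = 444.2071 × 1.021222 = 453.6341
Market kr 460.18 > fair 453.6341: forward overpriced → cash-and-carry (borrow at r, buy the stock and collect the dividends, short the forward).
Profit at T = |F_mkt − F*| = |460.18 − 453.6341| = kr 6.55 per share

kr 6.55 per share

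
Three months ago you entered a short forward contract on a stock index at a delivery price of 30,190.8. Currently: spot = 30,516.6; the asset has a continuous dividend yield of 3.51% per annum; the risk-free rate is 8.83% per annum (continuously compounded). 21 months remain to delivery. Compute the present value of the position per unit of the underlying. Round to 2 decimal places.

-2830.38

Current fair forward for the remaining 21 months: F = S·e^((r − q)·T), (r − q) = 0.0883 − 0.0351 = 0.0532
F = 30516.6 · e^(0.0532 × 21/12) = 30516.6 × 1.09757149 = 33494.1501
Value of long forward = (F − K)·e^(−rT) = (33494.1501 − 30190.8) · e^(−0.0883·21/12)
= 3303.3501 × 0.85682207 = 2830.38
Short position value = −(long value) = -2830.38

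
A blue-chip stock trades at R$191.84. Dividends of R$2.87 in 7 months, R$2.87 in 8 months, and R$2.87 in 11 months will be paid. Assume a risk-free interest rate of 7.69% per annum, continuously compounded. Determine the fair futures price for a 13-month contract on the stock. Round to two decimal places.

R$199.65

PV(dividends) I = 2.87·e^(−0.0769·7/12) + 2.87·e^(−0.0769·8/12) + 2.87·e^(−0.0769·11/12)
I = 2.7441 + 2.7266 + 2.6747 = 8.1454
F = (S − I)·e^(rT) = (191.84 − 8.1454) · e^(0.0769·13/12)
= 183.6946 · e^0.083308 = 183.6946 × 1.086877 = R$199.65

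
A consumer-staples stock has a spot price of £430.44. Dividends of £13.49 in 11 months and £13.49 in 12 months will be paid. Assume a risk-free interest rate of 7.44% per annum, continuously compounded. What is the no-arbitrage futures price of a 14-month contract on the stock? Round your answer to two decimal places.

PV(dividends) I = 13.49·e^(−0.0744·11/12) + 13.49·e^(−0.0744·12/12)
I = 12.6007 + 12.5228 = 25.1235
F = (S − I)·e^(rT) = (430.44 − 25.1235) · e^(0.0744·14/12)
= 405.3165 · e^0.086800 = 405.3165 × 1.090679 = £442.07

£442.07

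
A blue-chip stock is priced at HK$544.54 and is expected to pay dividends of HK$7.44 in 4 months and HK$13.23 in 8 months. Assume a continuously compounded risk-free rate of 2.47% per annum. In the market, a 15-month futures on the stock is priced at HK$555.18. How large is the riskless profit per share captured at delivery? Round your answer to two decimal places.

PV(dividends) I = 7.44·e^(−0.0247·4/12) + 13.23·e^(−0.0247·8/12) = 20.3929
Fair futures F* = (S − I)·e^(rT) = (544.54 − 20.3929)·e^0.030875 = 524.1471 × 1.031357 = 540.5828
Market HK$555.18 > fair 540.5828: forward overpriced → cash-and-carry (borrow at r, buy the stock and collect the dividends, short the forward).
Profit at T = |F_mkt − F*| = |555.18 − 540.5828| = HK$14.60 per share

HK$14.60 per share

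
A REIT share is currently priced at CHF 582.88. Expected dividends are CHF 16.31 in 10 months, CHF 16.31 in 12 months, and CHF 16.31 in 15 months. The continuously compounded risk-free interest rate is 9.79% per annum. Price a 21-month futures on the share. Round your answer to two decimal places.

PV(dividends) I = 16.31·e^(−0.0979·10/12) + 16.31·e^(−0.0979·12/12) + 16.31·e^(−0.0979·15/12)
I = 15.0322 + 14.7889 + 14.4314 = 44.2525
F = (S − I)·e^(rT) = (582.88 − 44.2525) · e^(0.0979·21/12)
= 538.6275 · e^0.171325 = 538.6275 × 1.186876 = CHF 639.28

CHF 639.28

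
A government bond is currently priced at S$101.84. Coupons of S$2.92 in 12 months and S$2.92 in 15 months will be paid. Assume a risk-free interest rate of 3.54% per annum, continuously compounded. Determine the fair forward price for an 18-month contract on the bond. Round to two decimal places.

S$101.48

PV(coupons) I = 2.92·e^(−0.0354·12/12) + 2.92·e^(−0.0354·15/12)
I = 2.8184 + 2.7936 = 5.6120
F = (S − I)·e^(rT) = (101.84 − 5.6120) · e^(0.0354·18/12)
= 96.2280 · e^0.053100 = 96.2280 × 1.054535 = S$101.48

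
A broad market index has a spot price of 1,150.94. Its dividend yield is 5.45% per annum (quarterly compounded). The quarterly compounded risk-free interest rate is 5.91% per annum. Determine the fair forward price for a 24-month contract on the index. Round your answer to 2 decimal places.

F = S · (1+r/4)^(4T) / (1+q/4)^(4T)
= 1150.94 × 1.12449642 / 1.11434202 = 1150.94 × 1.00911246
F = 1,161.43

1,161.43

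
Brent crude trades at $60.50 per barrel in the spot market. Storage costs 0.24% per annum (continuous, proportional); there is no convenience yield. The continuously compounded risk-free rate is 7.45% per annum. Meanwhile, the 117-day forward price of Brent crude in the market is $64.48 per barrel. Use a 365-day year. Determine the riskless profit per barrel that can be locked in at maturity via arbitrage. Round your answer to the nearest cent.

Fair forward: F* = S·e^(carry·T), with carry = (r + u) = 0.0745 + 0.0024 = 0.0769
F* = 60.50 · e^(0.0769 × 117/365) = 60.50 · e^0.024650 = 60.50 × 1.024956 = $62.0098
Market $64.48 > fair $62.0098: forward overpriced → cash-and-carry (buy spot, short the forward).
At maturity, profit = |F_mkt − F*| = |64.48 − 62.0098| = $2.47 per barrel

$2.47 per barrel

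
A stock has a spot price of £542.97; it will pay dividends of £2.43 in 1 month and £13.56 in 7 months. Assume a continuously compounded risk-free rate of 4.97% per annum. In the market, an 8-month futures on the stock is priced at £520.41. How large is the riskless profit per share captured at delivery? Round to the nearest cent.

PV(dividends) I = 2.43·e^(−0.0497·1/12) + 13.56·e^(−0.0497·7/12) = 15.5925
Fair futures F* = (S − I)·e^(rT) = (542.97 − 15.5925)·e^0.033133 = 527.3775 × 1.033688 = 545.1438
Market £520.41 < fair 545.1438: forward underpriced → reverse cash-and-carry (short the stock, invest proceeds at r, pay the dividends, go long the forward).
Profit at T = |F_mkt − F*| = |520.41 − 545.1438| = £24.73 per share

£24.73 per share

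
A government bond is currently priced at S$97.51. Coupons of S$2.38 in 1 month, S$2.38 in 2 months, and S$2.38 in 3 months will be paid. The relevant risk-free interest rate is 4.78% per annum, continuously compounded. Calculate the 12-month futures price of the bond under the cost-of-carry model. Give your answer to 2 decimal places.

PV(coupons) I = 2.38·e^(−0.0478·1/12) + 2.38·e^(−0.0478·2/12) + 2.38·e^(−0.0478·3/12)
I = 2.3705 + 2.3611 + 2.3517 = 7.0833
F = (S − I)·e^(rT) = (97.51 − 7.0833) · e^(0.0478·12/12)
= 90.4267 · e^0.047800 = 90.4267 × 1.048961 = S$94.85

S$94.85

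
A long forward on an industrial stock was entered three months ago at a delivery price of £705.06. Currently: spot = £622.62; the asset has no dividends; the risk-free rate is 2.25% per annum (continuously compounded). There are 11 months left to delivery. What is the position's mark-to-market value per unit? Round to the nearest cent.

Current fair forward for the remaining 11 months: F = S·e^(r·T), r = 0.0225
F = 622.62 · e^(0.0225 × 11/12) = 622.62 × 1.020839 = 635.5948
Value of long forward = (F − K)·e^(−rT) = (635.5948 − 705.06) · e^(−0.0225·11/12)
= -69.4652 × 0.979586 = -68.05

-£68.05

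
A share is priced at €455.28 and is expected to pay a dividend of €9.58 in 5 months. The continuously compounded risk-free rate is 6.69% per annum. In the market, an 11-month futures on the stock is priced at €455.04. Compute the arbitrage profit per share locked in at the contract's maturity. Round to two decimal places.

PV(dividends) I = 9.58·e^(−0.0669·5/12) = 9.3166
Fair futures F* = (S − I)·e^(rT) = (455.28 − 9.3166)·e^0.061325 = 445.9634 × 1.063244 = 474.1679
Market €455.04 < fair 474.1679: forward underpriced → reverse cash-and-carry (short the stock, invest proceeds at r, pay the dividends, go long the forward).
Profit at T = |F_mkt − F*| = |455.04 − 474.1679| = €19.13 per share

€19.13 per share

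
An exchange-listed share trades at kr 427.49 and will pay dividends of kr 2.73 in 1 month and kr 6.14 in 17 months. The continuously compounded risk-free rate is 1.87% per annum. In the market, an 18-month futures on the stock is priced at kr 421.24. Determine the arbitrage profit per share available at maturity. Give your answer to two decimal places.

kr 9.46 per share

PV(dividends) I = 2.73·e^(−0.0187·1/12) + 6.14·e^(−0.0187·17/12) = 8.7052
Fair futures F* = (S − I)·e^(rT) = (427.49 − 8.7052)·e^0.028050 = 418.7848 × 1.028447 = 430.6980
Market kr 421.24 < fair 430.6980: forward underpriced → reverse cash-and-carry (short the stock, invest proceeds at r, pay the dividends, go long the forward).
Profit at T = |F_mkt − F*| = |421.24 − 430.6980| = kr 9.46 per share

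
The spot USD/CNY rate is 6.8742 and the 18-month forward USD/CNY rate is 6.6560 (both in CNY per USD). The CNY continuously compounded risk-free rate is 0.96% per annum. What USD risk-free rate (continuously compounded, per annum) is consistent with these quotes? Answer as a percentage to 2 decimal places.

3.11%

F = S·e^((r_CNY − r_USD)T) ⇒ r_USD = r_CNY − ln(F/S)/T
ln(6.6560/6.8742) = -0.032257; /(18/12) = -0.021505
r_USD = 0.0096 + 0.021505 = 0.031105
r_USD = 3.11%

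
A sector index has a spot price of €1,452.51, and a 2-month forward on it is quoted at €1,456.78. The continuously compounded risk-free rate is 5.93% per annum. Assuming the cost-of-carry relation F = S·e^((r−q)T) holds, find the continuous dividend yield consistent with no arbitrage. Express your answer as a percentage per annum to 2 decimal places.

4.17%

From F = S·e^((r−q)T): (r − q) = ln(F/S)/T
ln(1456.78/1452.51) = ln(1.002940) = 0.002936
(r − q) = 0.002936 / (2/12) = 0.017616
q = r − ln(F/S)/T = 0.0593 − 0.017616 = 0.041684
q = 4.17%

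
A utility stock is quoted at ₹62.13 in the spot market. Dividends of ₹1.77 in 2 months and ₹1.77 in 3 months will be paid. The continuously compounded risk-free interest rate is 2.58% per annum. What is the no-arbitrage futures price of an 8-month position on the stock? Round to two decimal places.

₹59.63

PV(dividends) I = 1.77·e^(−0.0258·2/12) + 1.77·e^(−0.0258·3/12)
I = 1.7624 + 1.7586 = 3.5210
F = (S − I)·e^(rT) = (62.13 − 3.5210) · e^(0.0258·8/12)
= 58.6090 · e^0.017200 = 58.6090 × 1.017349 = ₹59.63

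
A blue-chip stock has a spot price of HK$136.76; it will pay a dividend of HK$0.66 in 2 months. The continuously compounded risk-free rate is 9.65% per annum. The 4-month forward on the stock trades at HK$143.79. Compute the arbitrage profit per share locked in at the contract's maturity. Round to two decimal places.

PV(dividends) I = 0.66·e^(−0.0965·2/12) = 0.6495
Fair forward F* = (S − I)·e^(rT) = (136.76 − 0.6495)·e^0.032167 = 136.1105 × 1.032690 = 140.5600
Market HK$143.79 > fair 140.5600: forward overpriced → cash-and-carry (borrow at r, buy the stock and collect the dividends, short the forward).
Profit at T = |F_mkt − F*| = |143.79 − 140.5600| = HK$3.23 per share

HK$3.23 per share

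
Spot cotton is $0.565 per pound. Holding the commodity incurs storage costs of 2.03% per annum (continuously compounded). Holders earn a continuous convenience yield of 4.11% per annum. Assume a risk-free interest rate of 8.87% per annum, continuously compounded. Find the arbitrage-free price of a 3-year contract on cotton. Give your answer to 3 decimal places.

$0.693 per pound

Net carry = r + u − y = 0.0887 + 0.0203 − 0.0411 = 0.0679
F = S·e^((r+u−y)T) = 0.565 · e^(0.0679 × 3) = 0.565 · e^0.203700
= 0.565 × 1.225930 = $0.693 per pound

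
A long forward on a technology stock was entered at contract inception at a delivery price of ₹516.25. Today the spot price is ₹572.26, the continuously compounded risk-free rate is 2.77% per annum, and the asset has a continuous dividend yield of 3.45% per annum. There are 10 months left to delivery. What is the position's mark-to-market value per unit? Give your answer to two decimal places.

₹51.57

Current fair forward for the remaining 10 months: F = S·e^((r − q)·T), (r − q) = 0.0277 − 0.0345 = -0.0068
F = 572.26 · e^(-0.0068 × 10/12) = 572.26 × 0.994349 = 569.0262
Value of long forward = (F − K)·e^(−rT) = (569.0262 − 516.25) · e^(−0.0277·10/12)
= 52.7762 × 0.977181 = 51.57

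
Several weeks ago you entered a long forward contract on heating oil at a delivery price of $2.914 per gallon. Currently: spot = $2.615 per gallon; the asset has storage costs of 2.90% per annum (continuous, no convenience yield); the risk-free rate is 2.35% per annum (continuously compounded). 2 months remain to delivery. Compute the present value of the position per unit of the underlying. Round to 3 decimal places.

Current fair forward for the remaining 2 months: F = S·e^((r + u)·T), (r + u) = 0.0235 + 0.0290 = 0.0525
F = 2.615 · e^(0.0525 × 2/12) = 2.615 × 1.008788 = 2.6380
Value of long forward = (F − K)·e^(−rT) = (2.6380 − 2.914) · e^(−0.0235·2/12)
= -0.2760 × 0.996091 = -0.275

-$0.275 per gallon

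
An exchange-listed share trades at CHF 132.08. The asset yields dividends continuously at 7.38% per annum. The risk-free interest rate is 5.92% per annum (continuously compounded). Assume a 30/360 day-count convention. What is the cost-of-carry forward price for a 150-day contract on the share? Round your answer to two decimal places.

F = S·e^((r − q)T) = 132.08 · e^((0.0592 − 0.0738) × 150/360)
= 132.08 · e^-0.006083 = 132.08 × 0.993935
F = CHF 131.28

CHF 131.28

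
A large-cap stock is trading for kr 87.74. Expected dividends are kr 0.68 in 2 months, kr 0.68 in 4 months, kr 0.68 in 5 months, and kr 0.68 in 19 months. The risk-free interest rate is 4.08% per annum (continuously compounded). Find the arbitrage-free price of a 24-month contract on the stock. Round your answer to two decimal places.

PV(dividends) I = 0.68·e^(−0.0408·2/12) + 0.68·e^(−0.0408·4/12) + 0.68·e^(−0.0408·5/12) + 0.68·e^(−0.0408·19/12)
I = 0.6754 + 0.6708 + 0.6685 + 0.6375 = 2.6522
F = (S − I)·e^(rT) = (87.74 − 2.6522) · e^(0.0408·24/12)
= 85.0878 · e^0.081600 = 85.0878 × 1.085022 = kr 92.32

kr 92.32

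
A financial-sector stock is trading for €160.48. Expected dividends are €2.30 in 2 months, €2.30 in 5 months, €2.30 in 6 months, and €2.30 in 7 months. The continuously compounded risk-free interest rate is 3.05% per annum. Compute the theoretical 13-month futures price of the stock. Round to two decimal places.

€156.48

PV(dividends) I = 2.30·e^(−0.0305·2/12) + 2.30·e^(−0.0305·5/12) + 2.30·e^(−0.0305·6/12) + 2.30·e^(−0.0305·7/12)
I = 2.2883 + 2.2710 + 2.2652 + 2.2594 = 9.0839
F = (S − I)·e^(rT) = (160.48 − 9.0839) · e^(0.0305·13/12)
= 151.3961 · e^0.033042 = 151.3961 × 1.033594 = €156.48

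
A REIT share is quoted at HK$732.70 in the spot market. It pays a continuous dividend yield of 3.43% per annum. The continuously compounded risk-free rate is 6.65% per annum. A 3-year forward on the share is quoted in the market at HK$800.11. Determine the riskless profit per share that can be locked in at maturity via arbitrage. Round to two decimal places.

HK$6.90 per share

Fair forward: F* = S·e^(carry·T), with carry = (r − q) = 0.0665 − 0.0343 = 0.0322
F* = 732.70 · e^(0.0322 × 3) = 732.70 · e^0.096600 = 732.70 × 1.101420 = HK$807.0104
Market HK$800.11 < fair HK$807.0104: forward underpriced → reverse cash-and-carry (short spot, go long the forward).
At maturity, profit = |F_mkt − F*| = |800.11 − 807.0104| = HK$6.90 per share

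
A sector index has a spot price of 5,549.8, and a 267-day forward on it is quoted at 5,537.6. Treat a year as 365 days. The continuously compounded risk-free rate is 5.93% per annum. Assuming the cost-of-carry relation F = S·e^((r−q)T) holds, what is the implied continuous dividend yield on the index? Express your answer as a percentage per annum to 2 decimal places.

From F = S·e^((r−q)T): (r − q) = ln(F/S)/T
ln(5537.6/5549.8) = ln(0.997802) = -0.002200
(r − q) = -0.002200 / (267/365) = -0.003007
q = r − ln(F/S)/T = 0.0593 + 0.003007 = 0.062307
q = 6.23%

6.23%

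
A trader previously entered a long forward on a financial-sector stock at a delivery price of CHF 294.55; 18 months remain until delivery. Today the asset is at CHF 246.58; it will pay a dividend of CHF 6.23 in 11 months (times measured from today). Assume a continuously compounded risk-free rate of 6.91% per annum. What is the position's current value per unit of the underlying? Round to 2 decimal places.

-CHF 24.82

PV(remaining dividends) I = 6.23·e^(−0.0691·11/12) = 5.8476
Current forward F = (S − I)·e^(rT) = (246.58 − 5.8476)·e^(0.0691·18/12) = 240.7324 × 1.109212 = 267.0233
Value (long) = (F − K)·e^(−rT) = (267.0233 − 294.55) × 0.901541 = -24.8164
Value = -CHF 24.82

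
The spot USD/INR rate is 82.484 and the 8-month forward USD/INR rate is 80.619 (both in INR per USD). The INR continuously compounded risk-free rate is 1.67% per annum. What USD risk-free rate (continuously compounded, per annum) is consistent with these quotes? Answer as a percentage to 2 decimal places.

F = S·e^((r_INR − r_USD)T) ⇒ r_USD = r_INR − ln(F/S)/T
ln(80.619/82.484) = -0.022870; /(8/12) = -0.034305
r_USD = 0.0167 + 0.034305 = 0.051005
r_USD = 5.10%

5.10%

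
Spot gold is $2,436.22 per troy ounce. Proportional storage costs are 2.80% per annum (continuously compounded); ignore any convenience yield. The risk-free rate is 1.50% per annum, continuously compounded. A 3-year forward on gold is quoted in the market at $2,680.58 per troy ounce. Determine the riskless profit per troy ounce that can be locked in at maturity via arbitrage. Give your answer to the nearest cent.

$91.08 per troy ounce

Fair forward: F* = S·e^(carry·T), with carry = (r + u) = 0.0150 + 0.0280 = 0.0430
F* = 2436.22 · e^(0.0430 × 3) = 2436.22 · e^0.12900000 = 2436.22 × 1.13769012 = $2771.6634
Market $2680.58 < fair $2771.6634: forward underpriced → reverse cash-and-carry (short spot, go long the forward).
At maturity, profit = |F_mkt − F*| = |2680.58 − 2771.6634| = $91.08 per troy ounce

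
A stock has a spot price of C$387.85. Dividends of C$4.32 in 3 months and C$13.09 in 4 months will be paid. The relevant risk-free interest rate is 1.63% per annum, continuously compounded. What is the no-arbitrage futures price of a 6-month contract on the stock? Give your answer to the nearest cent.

C$373.56

PV(dividends) I = 4.32·e^(−0.0163·3/12) + 13.09·e^(−0.0163·4/12)
I = 4.3024 + 13.0191 = 17.3215
F = (S − I)·e^(rT) = (387.85 − 17.3215) · e^(0.0163·6/12)
= 370.5285 · e^0.008150 = 370.5285 × 1.008183 = C$373.56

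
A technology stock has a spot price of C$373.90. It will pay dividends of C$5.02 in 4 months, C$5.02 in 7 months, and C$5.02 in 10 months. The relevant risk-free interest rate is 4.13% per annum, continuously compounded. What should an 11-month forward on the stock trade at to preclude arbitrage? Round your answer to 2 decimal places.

C$373.06

PV(dividends) I = 5.02·e^(−0.0413·4/12) + 5.02·e^(−0.0413·7/12) + 5.02·e^(−0.0413·10/12)
I = 4.9514 + 4.9005 + 4.8502 = 14.7021
F = (S − I)·e^(rT) = (373.90 − 14.7021) · e^(0.0413·11/12)
= 359.1979 · e^0.037858 = 359.1979 × 1.038584 = C$373.06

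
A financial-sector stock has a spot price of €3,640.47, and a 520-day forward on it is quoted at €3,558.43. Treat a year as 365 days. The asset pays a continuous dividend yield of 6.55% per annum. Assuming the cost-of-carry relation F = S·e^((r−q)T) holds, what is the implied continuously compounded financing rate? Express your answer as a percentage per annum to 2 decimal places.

From F = S·e^((r−q)T): (r − q) = ln(F/S)/T
ln(3558.43/3640.47) = ln(0.977464) = -0.022794
(r − q) = -0.022794 / (520/365) = -0.016000
r = ln(F/S)/T + q = -0.016000 + 0.0655 = 0.049500
r = 4.95%

4.95%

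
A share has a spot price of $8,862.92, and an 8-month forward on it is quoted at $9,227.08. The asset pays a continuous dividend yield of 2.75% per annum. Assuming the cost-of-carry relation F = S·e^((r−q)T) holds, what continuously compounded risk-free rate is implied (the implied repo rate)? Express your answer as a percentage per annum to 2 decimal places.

8.79%

From F = S·e^((r−q)T): (r − q) = ln(F/S)/T
ln(9227.08/8862.92) = ln(1.041088) = 0.040266
(r − q) = 0.040266 / (8/12) = 0.060399
r = ln(F/S)/T + q = 0.060399 + 0.0275 = 0.087899
r = 8.79%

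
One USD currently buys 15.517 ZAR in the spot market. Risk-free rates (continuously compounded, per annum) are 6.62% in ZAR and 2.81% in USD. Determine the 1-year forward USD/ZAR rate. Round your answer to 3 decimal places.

16.120

F = S·e^((r_ZAR − r_USD)T) = 15.517 · e^((0.0662 − 0.0281) × 1)
= 15.517 · e^0.038100 = 15.517 × 1.038835
F = 16.120 ZAR per USD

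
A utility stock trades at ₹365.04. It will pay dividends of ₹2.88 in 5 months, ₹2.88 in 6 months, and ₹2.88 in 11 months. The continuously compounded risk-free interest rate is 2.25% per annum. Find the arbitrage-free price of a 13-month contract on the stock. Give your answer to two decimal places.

PV(dividends) I = 2.88·e^(−0.0225·5/12) + 2.88·e^(−0.0225·6/12) + 2.88·e^(−0.0225·11/12)
I = 2.8531 + 2.8478 + 2.8212 = 8.5221
F = (S − I)·e^(rT) = (365.04 − 8.5221) · e^(0.0225·13/12)
= 356.5179 · e^0.024375 = 356.5179 × 1.024674 = ₹365.31

₹365.31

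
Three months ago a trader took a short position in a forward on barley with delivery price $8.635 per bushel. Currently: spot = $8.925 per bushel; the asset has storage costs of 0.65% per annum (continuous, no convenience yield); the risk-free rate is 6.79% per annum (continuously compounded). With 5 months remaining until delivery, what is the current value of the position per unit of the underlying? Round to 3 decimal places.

-$0.555 per bushel

Current fair forward for the remaining 5 months: F = S·e^((r + u)·T), (r + u) = 0.0679 + 0.0065 = 0.0744
F = 8.925 · e^(0.0744 × 5/12) = 8.925 × 1.031486 = 9.2060
Value of long forward = (F − K)·e^(−rT) = (9.2060 − 8.635) · e^(−0.0679·5/12)
= 0.5710 × 0.972105 = 0.555
Short position value = −(long value) = -$0.555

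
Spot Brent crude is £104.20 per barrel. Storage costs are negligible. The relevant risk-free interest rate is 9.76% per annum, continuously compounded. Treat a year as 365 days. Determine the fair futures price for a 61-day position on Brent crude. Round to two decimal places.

£105.91 per barrel

F = S·e^(rT) = 104.20 · e^(0.0976 × 61/365) = 104.20 · e^0.016311
= 104.20 × 1.016445 = £105.91 per barrel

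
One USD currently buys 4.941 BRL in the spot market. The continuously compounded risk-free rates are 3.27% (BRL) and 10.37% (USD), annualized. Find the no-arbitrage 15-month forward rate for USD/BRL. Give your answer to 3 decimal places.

F = S·e^((r_BRL − r_USD)T) = 4.941 · e^((0.0327 − 0.1037) × 15/12)
= 4.941 · e^-0.088750 = 4.941 × 0.915074
F = 4.521 BRL per USD

4.521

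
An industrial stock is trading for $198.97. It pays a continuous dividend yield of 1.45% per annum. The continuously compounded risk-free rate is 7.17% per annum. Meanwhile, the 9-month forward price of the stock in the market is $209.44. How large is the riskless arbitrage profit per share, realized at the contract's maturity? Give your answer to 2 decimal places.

$1.75 per share

Fair forward: F* = S·e^(carry·T), with carry = (r − q) = 0.0717 − 0.0145 = 0.0572
F* = 198.97 · e^(0.0572 × 9/12) = 198.97 · e^0.042900 = 198.97 × 1.043834 = $207.6917
Market $209.44 > fair $207.6917: forward overpriced → cash-and-carry (buy spot, short the forward).
At maturity, profit = |F_mkt − F*| = |209.44 − 207.6917| = $1.75 per share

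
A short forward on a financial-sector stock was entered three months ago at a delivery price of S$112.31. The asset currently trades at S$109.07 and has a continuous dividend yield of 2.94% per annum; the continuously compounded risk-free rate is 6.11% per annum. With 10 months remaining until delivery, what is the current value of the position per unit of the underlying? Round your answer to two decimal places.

Current fair forward for the remaining 10 months: F = S·e^((r − q)·T), (r − q) = 0.0611 − 0.0294 = 0.0317
F = 109.07 · e^(0.0317 × 10/12) = 109.07 × 1.026769 = 111.9897
Value of long forward = (F − K)·e^(−rT) = (111.9897 − 112.31) · e^(−0.0611·10/12)
= -0.3203 × 0.950358 = -0.30
Short position value = −(long value) = S$0.30

S$0.30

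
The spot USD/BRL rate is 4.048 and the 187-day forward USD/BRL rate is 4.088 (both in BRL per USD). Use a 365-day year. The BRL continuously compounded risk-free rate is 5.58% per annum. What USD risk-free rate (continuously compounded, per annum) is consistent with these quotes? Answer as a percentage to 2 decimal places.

F = S·e^((r_BRL − r_USD)T) ⇒ r_USD = r_BRL − ln(F/S)/T
ln(4.088/4.048) = 0.009833; /(187/365) = 0.019193
r_USD = 0.0558 − 0.019193 = 0.036607
r_USD = 3.66%

3.66%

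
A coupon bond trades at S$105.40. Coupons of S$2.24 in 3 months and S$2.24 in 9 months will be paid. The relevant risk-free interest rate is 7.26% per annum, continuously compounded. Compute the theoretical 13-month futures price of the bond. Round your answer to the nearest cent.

PV(coupons) I = 2.24·e^(−0.0726·3/12) + 2.24·e^(−0.0726·9/12)
I = 2.1997 + 2.1213 = 4.3210
F = (S − I)·e^(rT) = (105.40 − 4.3210) · e^(0.0726·13/12)
= 101.0790 · e^0.078650 = 101.0790 × 1.081826 = S$109.35

S$109.35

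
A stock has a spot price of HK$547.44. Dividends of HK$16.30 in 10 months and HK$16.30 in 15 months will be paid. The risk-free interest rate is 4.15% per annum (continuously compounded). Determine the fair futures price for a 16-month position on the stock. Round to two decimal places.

HK$545.59

PV(dividends) I = 16.30·e^(−0.0415·10/12) + 16.30·e^(−0.0415·15/12)
I = 15.7459 + 15.4760 = 31.2219
F = (S − I)·e^(rT) = (547.44 − 31.2219) · e^(0.0415·16/12)
= 516.2181 · e^0.055333 = 516.2181 × 1.056893 = HK$545.59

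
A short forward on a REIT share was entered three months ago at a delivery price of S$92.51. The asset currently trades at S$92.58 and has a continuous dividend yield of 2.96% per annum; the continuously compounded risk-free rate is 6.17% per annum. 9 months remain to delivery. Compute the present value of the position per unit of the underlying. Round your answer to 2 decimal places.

Current fair forward for the remaining 9 months: F = S·e^((r − q)·T), (r − q) = 0.0617 − 0.0296 = 0.0321
F = 92.58 · e^(0.0321 × 9/12) = 92.58 × 1.024367 = 94.8359
Value of long forward = (F − K)·e^(−rT) = (94.8359 − 92.51) · e^(−0.0617·9/12)
= 2.3259 × 0.954779 = 2.22
Short position value = −(long value) = -S$2.22

-S$2.22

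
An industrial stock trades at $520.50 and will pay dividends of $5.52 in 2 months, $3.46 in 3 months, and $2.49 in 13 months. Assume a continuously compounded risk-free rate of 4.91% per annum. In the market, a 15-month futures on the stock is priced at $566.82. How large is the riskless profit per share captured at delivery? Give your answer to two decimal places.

PV(dividends) I = 5.52·e^(−0.0491·2/12) + 3.46·e^(−0.0491·3/12) + 2.49·e^(−0.0491·13/12) = 11.2538
Fair futures F* = (S − I)·e^(rT) = (520.50 − 11.2538)·e^0.061375 = 509.2462 × 1.063298 = 541.4805
Market $566.82 > fair 541.4805: forward overpriced → cash-and-carry (borrow at r, buy the stock and collect the dividends, short the forward).
Profit at T = |F_mkt − F*| = |566.82 − 541.4805| = $25.34 per share

$25.34 per share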